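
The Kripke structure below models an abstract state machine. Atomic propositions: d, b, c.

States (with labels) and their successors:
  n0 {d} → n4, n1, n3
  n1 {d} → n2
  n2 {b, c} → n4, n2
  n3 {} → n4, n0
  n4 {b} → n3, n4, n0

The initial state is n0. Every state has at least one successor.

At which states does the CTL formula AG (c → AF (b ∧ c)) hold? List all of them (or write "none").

States satisfying c → AF (b ∧ c): {n0, n1, n2, n3, n4}.
States satisfying AG (c → AF (b ∧ c)): {n0, n1, n2, n3, n4}.

{n0, n1, n2, n3, n4}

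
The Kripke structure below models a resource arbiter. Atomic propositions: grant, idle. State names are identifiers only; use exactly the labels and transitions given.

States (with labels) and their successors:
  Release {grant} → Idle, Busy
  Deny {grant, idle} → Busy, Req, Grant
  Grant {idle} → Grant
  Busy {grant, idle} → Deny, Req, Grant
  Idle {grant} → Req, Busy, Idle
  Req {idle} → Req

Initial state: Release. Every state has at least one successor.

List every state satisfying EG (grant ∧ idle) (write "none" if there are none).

States satisfying grant ∧ idle: {Deny, Busy}.
States satisfying EG (grant ∧ idle): {Deny, Busy}.

{Deny, Busy}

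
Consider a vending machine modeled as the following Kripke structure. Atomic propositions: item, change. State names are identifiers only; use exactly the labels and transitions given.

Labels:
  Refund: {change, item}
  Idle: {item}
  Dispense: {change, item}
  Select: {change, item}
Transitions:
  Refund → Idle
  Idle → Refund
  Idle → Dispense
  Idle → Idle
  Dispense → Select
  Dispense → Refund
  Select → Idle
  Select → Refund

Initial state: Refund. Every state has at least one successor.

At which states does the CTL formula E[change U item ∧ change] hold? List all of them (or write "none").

{Refund, Dispense, Select}

States satisfying change: {Refund, Dispense, Select}.
States satisfying item ∧ change: {Refund, Dispense, Select}.
States satisfying E[change U item ∧ change]: {Refund, Dispense, Select}.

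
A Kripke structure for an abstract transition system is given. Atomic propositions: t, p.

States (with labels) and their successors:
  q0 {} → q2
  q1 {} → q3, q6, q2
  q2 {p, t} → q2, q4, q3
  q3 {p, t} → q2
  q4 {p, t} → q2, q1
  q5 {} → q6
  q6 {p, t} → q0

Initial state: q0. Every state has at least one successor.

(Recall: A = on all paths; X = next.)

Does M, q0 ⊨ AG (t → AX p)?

States satisfying t → AX p: {q0, q1, q2, q3, q5}.
States satisfying AG (t → AX p): ∅.
q4 is reachable from q0 and violates t → AX p, so AG fails at q0.
q0 ∉ Sat(AG (t → AX p)).

Violated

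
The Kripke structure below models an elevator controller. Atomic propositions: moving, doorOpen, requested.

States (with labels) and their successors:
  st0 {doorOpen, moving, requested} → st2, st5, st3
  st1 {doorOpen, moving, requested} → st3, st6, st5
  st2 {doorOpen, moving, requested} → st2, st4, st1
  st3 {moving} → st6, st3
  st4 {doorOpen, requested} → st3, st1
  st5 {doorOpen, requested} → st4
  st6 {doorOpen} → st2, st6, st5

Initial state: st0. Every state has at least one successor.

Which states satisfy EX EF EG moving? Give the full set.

{st0, st1, st2, st3, st4, st5, st6}

States satisfying EF EG moving: {st0, st1, st2, st3, st4, st5, st6}.
States satisfying EX EF EG moving: {st0, st1, st2, st3, st4, st5, st6}.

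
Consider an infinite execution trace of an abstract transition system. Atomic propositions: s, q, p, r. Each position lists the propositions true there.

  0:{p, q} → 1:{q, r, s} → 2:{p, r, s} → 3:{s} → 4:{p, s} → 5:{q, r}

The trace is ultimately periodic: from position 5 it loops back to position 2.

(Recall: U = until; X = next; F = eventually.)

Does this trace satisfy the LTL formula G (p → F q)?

Satisfied

p → F q holds at every position 0..5, and those are all positions ever visited, so G (p → F q) holds.
Positions where p holds: 0, 2, 4.
Check F q at each: 0→ok, 2→ok, 4→ok.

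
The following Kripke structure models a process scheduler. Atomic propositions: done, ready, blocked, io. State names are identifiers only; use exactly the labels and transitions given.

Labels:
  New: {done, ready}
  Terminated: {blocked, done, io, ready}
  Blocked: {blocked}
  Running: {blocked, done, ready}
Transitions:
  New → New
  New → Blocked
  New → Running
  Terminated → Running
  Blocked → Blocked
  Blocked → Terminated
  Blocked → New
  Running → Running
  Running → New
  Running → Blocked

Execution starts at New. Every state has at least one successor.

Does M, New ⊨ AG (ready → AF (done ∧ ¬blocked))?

No

States satisfying ready → AF (done ∧ ¬blocked): {New, Blocked}.
States satisfying AG (ready → AF (done ∧ ¬blocked)): ∅.
Running is reachable from New and violates ready → AF (done ∧ ¬blocked), so AG fails at New.
New ∉ Sat(AG (ready → AF (done ∧ ¬blocked))).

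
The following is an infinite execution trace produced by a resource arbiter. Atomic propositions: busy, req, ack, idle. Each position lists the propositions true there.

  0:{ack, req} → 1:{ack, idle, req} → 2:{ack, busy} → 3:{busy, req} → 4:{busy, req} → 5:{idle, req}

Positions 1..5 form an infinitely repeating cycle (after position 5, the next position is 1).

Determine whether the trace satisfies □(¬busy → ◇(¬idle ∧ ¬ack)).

¬busy → ◇(¬idle ∧ ¬ack) holds at every position 0..5, and those are all positions ever visited, so □(¬busy → ◇(¬idle ∧ ¬ack)) holds.
Positions where ¬busy holds: 0, 1, 5.
Check ◇(¬idle ∧ ¬ack) at each: 0→ok, 1→ok, 5→ok.

Holds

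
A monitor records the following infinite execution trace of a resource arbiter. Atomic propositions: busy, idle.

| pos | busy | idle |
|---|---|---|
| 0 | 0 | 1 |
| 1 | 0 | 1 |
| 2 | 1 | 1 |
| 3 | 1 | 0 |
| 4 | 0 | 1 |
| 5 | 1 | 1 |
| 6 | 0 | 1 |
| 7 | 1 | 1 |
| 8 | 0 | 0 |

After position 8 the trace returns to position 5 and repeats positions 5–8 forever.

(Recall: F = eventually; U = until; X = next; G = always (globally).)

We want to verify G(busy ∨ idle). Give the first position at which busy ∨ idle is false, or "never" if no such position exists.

Check busy ∨ idle at each position in order: 0 ✓, 1 ✓, 2 ✓, 3 ✓, 4 ✓, 5 ✓, 6 ✓, 7 ✓.
At position 8 the labels are {}, so busy ∨ idle is false there. This is the first violation.

8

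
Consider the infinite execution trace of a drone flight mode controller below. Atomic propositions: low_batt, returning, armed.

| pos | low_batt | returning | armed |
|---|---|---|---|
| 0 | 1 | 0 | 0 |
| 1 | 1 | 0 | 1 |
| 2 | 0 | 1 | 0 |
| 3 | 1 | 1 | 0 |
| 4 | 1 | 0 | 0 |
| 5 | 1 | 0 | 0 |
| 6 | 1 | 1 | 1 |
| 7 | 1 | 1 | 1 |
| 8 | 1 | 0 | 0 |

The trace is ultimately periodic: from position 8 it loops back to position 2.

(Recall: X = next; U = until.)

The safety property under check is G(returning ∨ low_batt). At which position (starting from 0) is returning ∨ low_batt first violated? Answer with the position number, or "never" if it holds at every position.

returning ∨ low_batt holds at every position 0..8, and those are all the positions the trace ever visits, so the invariant G(returning ∨ low_batt) is never violated.

never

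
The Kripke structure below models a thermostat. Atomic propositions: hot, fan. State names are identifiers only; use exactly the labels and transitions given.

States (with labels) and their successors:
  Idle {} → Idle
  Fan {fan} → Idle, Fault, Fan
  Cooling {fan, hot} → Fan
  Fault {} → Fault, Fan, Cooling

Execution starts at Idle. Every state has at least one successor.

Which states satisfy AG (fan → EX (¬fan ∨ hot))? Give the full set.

States satisfying fan → EX (¬fan ∨ hot): {Idle, Fan, Fault}.
States satisfying AG (fan → EX (¬fan ∨ hot)): {Idle}.

{Idle}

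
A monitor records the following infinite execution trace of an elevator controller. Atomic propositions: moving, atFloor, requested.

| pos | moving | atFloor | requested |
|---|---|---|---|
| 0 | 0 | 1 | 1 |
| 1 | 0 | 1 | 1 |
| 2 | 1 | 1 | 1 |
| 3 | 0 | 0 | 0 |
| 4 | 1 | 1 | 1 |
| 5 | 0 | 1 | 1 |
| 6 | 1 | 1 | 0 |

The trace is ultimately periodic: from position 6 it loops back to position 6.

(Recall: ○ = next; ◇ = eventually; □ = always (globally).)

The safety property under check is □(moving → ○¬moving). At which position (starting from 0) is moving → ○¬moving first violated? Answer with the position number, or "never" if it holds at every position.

6

Check moving → ○¬moving at each position in order: 0 ✓, 1 ✓, 2 ✓, 3 ✓, 4 ✓, 5 ✓.
At position 6 the labels are {atFloor, moving} and the next position 6 has {atFloor, moving}, so moving → ○¬moving is false there. This is the first violation.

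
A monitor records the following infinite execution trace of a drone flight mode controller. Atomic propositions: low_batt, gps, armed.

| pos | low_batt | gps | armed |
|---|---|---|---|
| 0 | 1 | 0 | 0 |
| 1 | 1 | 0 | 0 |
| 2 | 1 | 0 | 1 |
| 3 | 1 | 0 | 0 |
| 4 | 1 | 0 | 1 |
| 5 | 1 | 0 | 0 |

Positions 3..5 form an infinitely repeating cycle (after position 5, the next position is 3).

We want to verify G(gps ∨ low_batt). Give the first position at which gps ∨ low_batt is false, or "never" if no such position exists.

gps ∨ low_batt holds at every position 0..5, and those are all the positions the trace ever visits, so the invariant G(gps ∨ low_batt) is never violated.

never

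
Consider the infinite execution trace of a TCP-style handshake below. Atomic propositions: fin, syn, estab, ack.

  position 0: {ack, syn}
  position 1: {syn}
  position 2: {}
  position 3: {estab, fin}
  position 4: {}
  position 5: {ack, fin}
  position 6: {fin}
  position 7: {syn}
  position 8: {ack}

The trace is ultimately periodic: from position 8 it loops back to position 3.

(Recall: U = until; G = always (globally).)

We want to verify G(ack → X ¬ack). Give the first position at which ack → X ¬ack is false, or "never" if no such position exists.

never

ack → X ¬ack holds at every position 0..8, and those are all the positions the trace ever visits, so the invariant G(ack → X ¬ack) is never violated.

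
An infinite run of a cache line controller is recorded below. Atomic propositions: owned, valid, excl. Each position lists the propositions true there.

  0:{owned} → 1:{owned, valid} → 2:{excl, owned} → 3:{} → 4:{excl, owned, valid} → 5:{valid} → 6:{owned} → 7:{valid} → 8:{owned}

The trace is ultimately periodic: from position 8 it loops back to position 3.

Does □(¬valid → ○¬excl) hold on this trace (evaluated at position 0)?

¬valid → ○¬excl must hold at every position from 0 onward. It fails at position 3, so □(¬valid → ○¬excl) is false.
Positions where ¬valid holds: 0, 2, 3, 6, 8.
Check ○¬excl at each: 0→ok, 2→ok, 3→fails, 6→ok, 8→ok.

Violated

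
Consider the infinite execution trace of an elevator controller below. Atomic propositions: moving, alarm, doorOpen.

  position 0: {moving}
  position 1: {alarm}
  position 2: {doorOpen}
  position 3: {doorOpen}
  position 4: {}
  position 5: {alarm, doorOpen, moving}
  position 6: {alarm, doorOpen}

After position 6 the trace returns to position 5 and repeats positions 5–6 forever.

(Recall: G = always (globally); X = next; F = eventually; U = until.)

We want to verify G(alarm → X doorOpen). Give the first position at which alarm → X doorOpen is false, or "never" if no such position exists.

never

alarm → X doorOpen holds at every position 0..6, and those are all the positions the trace ever visits, so the invariant G(alarm → X doorOpen) is never violated.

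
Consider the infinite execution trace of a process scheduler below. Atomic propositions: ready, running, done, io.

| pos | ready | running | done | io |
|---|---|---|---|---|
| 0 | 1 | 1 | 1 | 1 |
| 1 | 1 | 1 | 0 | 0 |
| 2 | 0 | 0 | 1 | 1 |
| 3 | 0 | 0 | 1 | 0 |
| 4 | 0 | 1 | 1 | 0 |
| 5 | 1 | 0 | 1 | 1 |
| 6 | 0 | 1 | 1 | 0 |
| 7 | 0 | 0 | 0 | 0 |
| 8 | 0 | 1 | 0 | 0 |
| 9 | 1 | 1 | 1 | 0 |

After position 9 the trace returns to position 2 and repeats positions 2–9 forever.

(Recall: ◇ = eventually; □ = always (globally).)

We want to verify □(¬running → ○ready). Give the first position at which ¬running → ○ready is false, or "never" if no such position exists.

Check ¬running → ○ready at each position in order: 0 ✓, 1 ✓.
At position 2 the labels are {done, io} and the next position 3 has {done}, so ¬running → ○ready is false there. This is the first violation.

2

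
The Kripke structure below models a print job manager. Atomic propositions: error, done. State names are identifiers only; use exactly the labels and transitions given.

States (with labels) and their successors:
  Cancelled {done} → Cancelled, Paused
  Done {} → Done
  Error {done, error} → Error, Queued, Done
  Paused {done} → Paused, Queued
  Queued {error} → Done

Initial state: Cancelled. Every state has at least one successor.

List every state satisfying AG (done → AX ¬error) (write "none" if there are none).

{Done, Queued}

States satisfying done → AX ¬error: {Cancelled, Done, Queued}.
States satisfying AG (done → AX ¬error): {Done, Queued}.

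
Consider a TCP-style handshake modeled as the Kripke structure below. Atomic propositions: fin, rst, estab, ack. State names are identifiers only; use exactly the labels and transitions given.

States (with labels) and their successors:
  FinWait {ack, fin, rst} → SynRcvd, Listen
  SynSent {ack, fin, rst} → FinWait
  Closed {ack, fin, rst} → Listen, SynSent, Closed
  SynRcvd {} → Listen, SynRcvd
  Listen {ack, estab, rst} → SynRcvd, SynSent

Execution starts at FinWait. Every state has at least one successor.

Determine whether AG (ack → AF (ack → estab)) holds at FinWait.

Satisfied

States satisfying ack → AF (ack → estab): {FinWait, SynSent, SynRcvd, Listen}.
States satisfying AG (ack → AF (ack → estab)): {FinWait, SynSent, SynRcvd, Listen}.
Every state reachable from FinWait satisfies ack → AF (ack → estab).
FinWait ∈ Sat(AG (ack → AF (ack → estab))).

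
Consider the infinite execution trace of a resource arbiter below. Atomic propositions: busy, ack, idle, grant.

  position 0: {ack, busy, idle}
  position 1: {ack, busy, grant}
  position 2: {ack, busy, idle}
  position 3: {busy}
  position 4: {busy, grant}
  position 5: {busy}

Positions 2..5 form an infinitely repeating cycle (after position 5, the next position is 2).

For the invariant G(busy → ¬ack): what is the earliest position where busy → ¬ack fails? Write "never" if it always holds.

At position 0 the labels are {ack, busy, idle}, so busy → ¬ack is false there. This is the first violation.

0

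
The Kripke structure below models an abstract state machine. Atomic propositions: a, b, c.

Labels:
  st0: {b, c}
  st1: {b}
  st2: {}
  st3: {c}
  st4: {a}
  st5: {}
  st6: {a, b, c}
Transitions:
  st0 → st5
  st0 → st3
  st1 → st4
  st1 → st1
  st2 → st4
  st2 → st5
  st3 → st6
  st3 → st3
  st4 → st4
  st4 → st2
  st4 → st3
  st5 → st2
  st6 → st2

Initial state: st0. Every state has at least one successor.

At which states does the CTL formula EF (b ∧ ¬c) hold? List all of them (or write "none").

{st1}

States satisfying b ∧ ¬c: {st1}.
States satisfying EF (b ∧ ¬c): {st1}.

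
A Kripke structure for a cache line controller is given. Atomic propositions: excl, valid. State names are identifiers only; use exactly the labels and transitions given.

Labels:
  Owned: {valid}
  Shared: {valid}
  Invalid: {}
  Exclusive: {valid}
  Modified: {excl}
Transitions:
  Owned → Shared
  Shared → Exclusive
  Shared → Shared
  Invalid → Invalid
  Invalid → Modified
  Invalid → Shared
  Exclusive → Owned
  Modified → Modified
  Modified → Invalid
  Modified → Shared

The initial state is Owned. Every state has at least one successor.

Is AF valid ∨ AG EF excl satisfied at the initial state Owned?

Holds

States satisfying valid: {Owned, Shared, Exclusive}.
States satisfying AF valid: {Owned, Shared, Exclusive}.
States satisfying EF excl: {Invalid, Modified}.
States satisfying AG EF excl: ∅.
States satisfying AF valid ∨ AG EF excl: {Owned, Shared, Exclusive}.
Owned ∈ Sat(AF valid ∨ AG EF excl).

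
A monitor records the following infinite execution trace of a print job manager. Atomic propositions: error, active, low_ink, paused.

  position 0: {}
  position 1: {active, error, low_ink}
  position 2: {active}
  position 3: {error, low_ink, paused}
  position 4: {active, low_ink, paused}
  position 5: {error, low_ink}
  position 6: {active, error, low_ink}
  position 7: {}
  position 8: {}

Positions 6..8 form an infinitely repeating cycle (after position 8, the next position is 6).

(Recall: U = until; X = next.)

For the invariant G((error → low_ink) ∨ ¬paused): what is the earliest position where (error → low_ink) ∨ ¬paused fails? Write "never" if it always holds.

(error → low_ink) ∨ ¬paused holds at every position 0..8, and those are all the positions the trace ever visits, so the invariant G((error → low_ink) ∨ ¬paused) is never violated.

never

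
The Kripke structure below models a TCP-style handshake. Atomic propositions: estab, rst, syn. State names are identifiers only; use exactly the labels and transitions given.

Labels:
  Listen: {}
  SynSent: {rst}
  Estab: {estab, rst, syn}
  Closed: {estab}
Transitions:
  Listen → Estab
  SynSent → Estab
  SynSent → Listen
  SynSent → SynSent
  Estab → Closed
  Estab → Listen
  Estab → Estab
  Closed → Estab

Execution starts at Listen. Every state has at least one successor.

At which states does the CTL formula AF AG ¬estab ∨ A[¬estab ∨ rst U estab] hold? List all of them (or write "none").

{Listen, Estab, Closed}

States satisfying AG ¬estab: ∅.
States satisfying AF AG ¬estab: ∅.
States satisfying ¬estab ∨ rst: {Listen, SynSent, Estab}.
States satisfying estab: {Estab, Closed}.
States satisfying A[¬estab ∨ rst U estab]: {Listen, Estab, Closed}.
States satisfying AF AG ¬estab ∨ A[¬estab ∨ rst U estab]: {Listen, Estab, Closed}.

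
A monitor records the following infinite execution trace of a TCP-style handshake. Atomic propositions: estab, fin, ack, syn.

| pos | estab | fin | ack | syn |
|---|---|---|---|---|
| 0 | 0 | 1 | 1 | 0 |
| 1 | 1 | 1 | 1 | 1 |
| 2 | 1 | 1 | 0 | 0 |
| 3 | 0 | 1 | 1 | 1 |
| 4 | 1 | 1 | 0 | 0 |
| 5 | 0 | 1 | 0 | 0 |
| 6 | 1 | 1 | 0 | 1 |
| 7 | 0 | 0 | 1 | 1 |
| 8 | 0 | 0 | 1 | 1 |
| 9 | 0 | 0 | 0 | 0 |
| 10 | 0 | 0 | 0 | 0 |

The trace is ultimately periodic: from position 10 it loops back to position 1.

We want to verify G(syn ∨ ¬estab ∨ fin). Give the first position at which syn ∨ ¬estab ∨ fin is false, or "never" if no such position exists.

syn ∨ ¬estab ∨ fin holds at every position 0..10, and those are all the positions the trace ever visits, so the invariant G(syn ∨ ¬estab ∨ fin) is never violated.

never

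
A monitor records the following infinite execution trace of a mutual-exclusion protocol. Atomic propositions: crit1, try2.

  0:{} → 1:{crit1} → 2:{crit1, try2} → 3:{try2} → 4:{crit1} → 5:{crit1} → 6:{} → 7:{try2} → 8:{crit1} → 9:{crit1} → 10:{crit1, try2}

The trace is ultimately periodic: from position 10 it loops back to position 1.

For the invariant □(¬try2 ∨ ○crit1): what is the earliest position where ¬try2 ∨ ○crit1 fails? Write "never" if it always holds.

Check ¬try2 ∨ ○crit1 at each position in order: 0 ✓, 1 ✓.
At position 2 the labels are {crit1, try2} and the next position 3 has {try2}, so ¬try2 ∨ ○crit1 is false there. This is the first violation.

2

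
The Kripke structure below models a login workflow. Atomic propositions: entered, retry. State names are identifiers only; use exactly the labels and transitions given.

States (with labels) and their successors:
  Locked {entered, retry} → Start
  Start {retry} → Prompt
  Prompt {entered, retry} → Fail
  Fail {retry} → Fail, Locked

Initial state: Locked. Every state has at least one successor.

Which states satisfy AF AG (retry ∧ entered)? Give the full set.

States satisfying AG (retry ∧ entered): ∅.
States satisfying AF AG (retry ∧ entered): ∅.

none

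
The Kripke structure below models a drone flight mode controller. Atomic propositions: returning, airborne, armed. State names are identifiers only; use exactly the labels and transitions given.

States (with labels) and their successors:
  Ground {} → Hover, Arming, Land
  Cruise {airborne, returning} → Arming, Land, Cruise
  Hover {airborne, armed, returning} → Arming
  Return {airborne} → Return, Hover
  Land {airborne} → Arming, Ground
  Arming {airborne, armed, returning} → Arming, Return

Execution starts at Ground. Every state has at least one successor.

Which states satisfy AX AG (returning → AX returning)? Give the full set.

none

States satisfying AG (returning → AX returning): ∅.
States satisfying AX AG (returning → AX returning): ∅.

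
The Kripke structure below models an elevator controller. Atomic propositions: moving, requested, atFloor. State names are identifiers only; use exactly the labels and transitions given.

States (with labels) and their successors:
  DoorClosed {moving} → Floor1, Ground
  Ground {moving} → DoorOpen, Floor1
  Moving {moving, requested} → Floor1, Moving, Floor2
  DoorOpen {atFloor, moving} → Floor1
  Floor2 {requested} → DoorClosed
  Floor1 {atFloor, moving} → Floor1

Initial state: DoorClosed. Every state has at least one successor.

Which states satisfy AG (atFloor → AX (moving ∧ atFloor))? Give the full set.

{DoorClosed, Ground, Moving, DoorOpen, Floor2, Floor1}

States satisfying atFloor → AX (moving ∧ atFloor): {DoorClosed, Ground, Moving, DoorOpen, Floor2, Floor1}.
States satisfying AG (atFloor → AX (moving ∧ atFloor)): {DoorClosed, Ground, Moving, DoorOpen, Floor2, Floor1}.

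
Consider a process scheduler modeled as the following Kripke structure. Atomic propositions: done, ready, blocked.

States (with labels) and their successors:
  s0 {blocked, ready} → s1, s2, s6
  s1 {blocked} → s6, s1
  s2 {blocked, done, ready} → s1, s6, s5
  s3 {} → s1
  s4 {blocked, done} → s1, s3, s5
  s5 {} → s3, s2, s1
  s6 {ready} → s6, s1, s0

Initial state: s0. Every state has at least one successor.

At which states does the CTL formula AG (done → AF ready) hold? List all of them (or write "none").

{s0, s1, s2, s3, s5, s6}

States satisfying done → AF ready: {s0, s1, s2, s3, s5, s6}.
States satisfying AG (done → AF ready): {s0, s1, s2, s3, s5, s6}.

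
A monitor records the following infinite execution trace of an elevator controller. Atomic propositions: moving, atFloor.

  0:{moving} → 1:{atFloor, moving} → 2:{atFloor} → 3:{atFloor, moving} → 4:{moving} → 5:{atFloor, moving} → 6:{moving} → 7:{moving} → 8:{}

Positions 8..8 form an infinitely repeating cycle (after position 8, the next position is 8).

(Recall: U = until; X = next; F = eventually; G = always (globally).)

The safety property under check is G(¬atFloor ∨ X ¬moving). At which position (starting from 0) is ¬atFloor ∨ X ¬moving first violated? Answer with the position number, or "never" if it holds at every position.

Check ¬atFloor ∨ X ¬moving at each position in order: 0 ✓, 1 ✓.
At position 2 the labels are {atFloor} and the next position 3 has {atFloor, moving}, so ¬atFloor ∨ X ¬moving is false there. This is the first violation.

2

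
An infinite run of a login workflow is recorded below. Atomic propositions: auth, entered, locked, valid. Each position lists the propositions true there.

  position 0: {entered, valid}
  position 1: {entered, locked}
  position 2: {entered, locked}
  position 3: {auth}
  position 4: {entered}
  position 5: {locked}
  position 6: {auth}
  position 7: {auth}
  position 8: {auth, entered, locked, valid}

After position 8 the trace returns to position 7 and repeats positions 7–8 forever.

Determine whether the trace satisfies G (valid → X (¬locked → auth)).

valid → X (¬locked → auth) holds at every position 0..8, and those are all positions ever visited, so G (valid → X (¬locked → auth)) holds.
Positions where valid holds: 0, 8.
Check X (¬locked → auth) at each: 0→ok, 8→ok.

Holds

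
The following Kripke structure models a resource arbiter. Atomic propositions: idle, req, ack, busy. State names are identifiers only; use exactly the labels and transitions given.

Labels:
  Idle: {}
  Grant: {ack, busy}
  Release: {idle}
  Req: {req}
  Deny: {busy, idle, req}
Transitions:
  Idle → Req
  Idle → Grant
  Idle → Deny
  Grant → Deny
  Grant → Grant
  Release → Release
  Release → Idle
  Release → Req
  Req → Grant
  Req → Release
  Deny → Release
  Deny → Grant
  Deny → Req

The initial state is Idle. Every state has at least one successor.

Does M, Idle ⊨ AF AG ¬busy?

States satisfying AG ¬busy: ∅.
States satisfying AF AG ¬busy: ∅.
There is a path from Idle along which AG ¬busy never holds.
Idle ∉ Sat(AF AG ¬busy).

Violated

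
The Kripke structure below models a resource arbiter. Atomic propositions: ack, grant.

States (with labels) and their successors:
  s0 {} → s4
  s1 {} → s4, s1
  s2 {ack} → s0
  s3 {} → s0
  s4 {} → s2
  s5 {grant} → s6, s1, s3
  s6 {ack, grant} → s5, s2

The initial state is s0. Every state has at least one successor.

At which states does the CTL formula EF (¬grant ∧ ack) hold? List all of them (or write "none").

{s0, s1, s2, s3, s4, s5, s6}

States satisfying ¬grant ∧ ack: {s2}.
States satisfying EF (¬grant ∧ ack): {s0, s1, s2, s3, s4, s5, s6}.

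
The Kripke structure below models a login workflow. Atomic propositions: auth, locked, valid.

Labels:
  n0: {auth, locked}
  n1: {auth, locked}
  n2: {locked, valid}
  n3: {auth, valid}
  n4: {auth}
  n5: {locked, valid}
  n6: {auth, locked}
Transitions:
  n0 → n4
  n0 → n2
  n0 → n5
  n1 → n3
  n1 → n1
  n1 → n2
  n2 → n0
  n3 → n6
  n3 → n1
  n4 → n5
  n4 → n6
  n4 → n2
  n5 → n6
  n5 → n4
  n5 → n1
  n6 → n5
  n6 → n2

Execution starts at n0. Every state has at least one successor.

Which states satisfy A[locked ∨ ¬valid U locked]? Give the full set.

{n0, n1, n2, n4, n5, n6}

States satisfying locked ∨ ¬valid: {n0, n1, n2, n4, n5, n6}.
States satisfying locked: {n0, n1, n2, n5, n6}.
States satisfying A[locked ∨ ¬valid U locked]: {n0, n1, n2, n4, n5, n6}.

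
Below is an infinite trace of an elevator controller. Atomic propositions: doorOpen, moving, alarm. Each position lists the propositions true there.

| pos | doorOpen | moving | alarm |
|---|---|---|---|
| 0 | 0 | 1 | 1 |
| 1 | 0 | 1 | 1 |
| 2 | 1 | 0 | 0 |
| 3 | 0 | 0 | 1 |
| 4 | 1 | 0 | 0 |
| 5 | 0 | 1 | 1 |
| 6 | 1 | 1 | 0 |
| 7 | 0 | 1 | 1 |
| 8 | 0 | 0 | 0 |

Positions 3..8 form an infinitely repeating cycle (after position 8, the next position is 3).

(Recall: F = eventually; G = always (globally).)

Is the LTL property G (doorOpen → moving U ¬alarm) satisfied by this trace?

doorOpen → moving U ¬alarm holds at every position 0..8, and those are all positions ever visited, so G (doorOpen → moving U ¬alarm) holds.
Positions where doorOpen holds: 2, 4, 6.
Check moving U ¬alarm at each: 2→ok, 4→ok, 6→ok.

Satisfied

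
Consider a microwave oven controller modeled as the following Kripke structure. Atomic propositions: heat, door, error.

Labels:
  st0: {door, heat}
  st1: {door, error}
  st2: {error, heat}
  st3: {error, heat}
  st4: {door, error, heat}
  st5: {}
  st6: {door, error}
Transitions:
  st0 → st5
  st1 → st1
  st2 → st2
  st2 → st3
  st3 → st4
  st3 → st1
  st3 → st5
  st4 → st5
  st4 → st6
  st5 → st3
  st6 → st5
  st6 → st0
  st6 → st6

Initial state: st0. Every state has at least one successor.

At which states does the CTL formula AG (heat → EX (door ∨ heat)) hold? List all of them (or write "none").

States satisfying heat → EX (door ∨ heat): {st1, st2, st3, st4, st5, st6}.
States satisfying AG (heat → EX (door ∨ heat)): {st1}.

{st1}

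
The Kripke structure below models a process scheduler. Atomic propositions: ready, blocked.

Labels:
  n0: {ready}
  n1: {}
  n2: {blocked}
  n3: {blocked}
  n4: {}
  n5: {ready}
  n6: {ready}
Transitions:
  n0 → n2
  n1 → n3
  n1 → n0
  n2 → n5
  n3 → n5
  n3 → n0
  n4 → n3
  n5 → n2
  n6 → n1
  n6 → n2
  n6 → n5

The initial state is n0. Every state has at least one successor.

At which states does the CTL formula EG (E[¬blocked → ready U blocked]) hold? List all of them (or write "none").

{n0, n2, n3, n5, n6}

States satisfying E[¬blocked → ready U blocked]: {n0, n2, n3, n5, n6}.
States satisfying EG (E[¬blocked → ready U blocked]): {n0, n2, n3, n5, n6}.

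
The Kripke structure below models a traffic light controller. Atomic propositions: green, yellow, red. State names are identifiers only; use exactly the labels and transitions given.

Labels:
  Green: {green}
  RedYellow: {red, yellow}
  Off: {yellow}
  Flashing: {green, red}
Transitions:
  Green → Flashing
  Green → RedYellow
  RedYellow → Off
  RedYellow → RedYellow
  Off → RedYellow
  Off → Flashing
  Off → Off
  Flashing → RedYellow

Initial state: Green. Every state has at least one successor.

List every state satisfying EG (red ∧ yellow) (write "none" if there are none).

States satisfying red ∧ yellow: {RedYellow}.
States satisfying EG (red ∧ yellow): {RedYellow}.

{RedYellow}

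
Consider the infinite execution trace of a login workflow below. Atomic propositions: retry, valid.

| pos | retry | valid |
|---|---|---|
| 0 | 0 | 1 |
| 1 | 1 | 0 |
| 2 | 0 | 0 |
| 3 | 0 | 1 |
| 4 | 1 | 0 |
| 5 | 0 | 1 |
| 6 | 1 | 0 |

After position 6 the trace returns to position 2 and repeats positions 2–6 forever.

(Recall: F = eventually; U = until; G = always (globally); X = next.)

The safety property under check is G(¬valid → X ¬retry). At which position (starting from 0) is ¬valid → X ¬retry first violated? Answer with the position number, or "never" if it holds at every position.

never

¬valid → X ¬retry holds at every position 0..6, and those are all the positions the trace ever visits, so the invariant G(¬valid → X ¬retry) is never violated.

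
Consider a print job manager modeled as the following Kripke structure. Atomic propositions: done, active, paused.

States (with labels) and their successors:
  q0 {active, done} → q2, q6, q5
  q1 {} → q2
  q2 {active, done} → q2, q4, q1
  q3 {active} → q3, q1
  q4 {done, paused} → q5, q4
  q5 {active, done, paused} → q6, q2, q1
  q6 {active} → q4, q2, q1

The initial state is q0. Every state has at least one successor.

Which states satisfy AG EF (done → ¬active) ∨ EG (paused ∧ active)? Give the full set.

States satisfying EF (done → ¬active): {q0, q1, q2, q3, q4, q5, q6}.
States satisfying AG EF (done → ¬active): {q0, q1, q2, q3, q4, q5, q6}.
States satisfying paused ∧ active: {q5}.
States satisfying EG (paused ∧ active): ∅.
States satisfying AG EF (done → ¬active) ∨ EG (paused ∧ active): {q0, q1, q2, q3, q4, q5, q6}.

{q0, q1, q2, q3, q4, q5, q6}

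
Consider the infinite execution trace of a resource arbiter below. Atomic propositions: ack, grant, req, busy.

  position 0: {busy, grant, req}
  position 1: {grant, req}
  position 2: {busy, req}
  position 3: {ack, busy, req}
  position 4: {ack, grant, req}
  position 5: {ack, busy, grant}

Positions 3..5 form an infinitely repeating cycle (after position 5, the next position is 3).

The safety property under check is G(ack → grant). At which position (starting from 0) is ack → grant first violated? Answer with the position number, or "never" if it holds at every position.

Check ack → grant at each position in order: 0 ✓, 1 ✓, 2 ✓.
At position 3 the labels are {ack, busy, req}, so ack → grant is false there. This is the first violation.

3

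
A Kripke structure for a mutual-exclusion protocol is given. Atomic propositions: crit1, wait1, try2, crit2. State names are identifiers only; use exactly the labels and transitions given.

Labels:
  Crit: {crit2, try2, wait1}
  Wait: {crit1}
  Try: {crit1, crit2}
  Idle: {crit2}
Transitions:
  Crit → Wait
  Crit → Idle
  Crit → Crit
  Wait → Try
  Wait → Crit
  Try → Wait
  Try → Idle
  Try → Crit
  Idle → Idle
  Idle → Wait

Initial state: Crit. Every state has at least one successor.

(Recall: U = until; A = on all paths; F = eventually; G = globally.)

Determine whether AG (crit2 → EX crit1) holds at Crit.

Satisfied

States satisfying crit2 → EX crit1: {Crit, Wait, Try, Idle}.
States satisfying AG (crit2 → EX crit1): {Crit, Wait, Try, Idle}.
Every state reachable from Crit satisfies crit2 → EX crit1.
Crit ∈ Sat(AG (crit2 → EX crit1)).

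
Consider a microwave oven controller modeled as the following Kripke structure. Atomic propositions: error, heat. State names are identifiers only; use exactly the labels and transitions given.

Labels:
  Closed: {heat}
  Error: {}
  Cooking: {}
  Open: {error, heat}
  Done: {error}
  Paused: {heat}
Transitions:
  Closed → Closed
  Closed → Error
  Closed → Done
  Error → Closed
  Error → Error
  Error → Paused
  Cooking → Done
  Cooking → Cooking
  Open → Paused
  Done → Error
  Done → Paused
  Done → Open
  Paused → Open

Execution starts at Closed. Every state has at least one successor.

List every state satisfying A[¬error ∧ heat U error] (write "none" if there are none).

States satisfying ¬error ∧ heat: {Closed, Paused}.
States satisfying error: {Open, Done}.
States satisfying A[¬error ∧ heat U error]: {Open, Done, Paused}.

{Open, Done, Paused}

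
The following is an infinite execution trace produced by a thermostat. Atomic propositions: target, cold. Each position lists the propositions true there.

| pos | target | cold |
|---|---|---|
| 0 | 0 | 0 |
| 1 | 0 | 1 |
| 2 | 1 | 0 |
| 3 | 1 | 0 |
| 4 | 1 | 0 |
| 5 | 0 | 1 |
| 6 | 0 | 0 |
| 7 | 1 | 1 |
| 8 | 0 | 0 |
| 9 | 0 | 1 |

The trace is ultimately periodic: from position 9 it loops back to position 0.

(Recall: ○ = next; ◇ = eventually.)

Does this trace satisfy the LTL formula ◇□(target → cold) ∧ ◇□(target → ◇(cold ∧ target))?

No

□(target → cold) is false at every position 0..9, so it never becomes true and ◇□(target → cold) fails.
□(target → ◇(cold ∧ target)) holds at position 0, which is reachable from 0, so ◇□(target → ◇(cold ∧ target)) holds.
At position 0: ◇□(target → cold) is false; ◇□(target → ◇(cold ∧ target)) is true; so ◇□(target → cold) ∧ ◇□(target → ◇(cold ∧ target)) is false.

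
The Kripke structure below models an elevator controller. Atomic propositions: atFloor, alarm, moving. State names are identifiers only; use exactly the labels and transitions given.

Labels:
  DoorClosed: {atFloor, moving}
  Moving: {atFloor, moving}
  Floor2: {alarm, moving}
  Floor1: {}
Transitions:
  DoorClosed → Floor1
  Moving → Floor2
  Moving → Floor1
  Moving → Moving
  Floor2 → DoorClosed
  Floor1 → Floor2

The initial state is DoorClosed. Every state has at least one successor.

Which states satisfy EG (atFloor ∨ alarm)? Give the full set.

States satisfying atFloor ∨ alarm: {DoorClosed, Moving, Floor2}.
States satisfying EG (atFloor ∨ alarm): {Moving}.

{Moving}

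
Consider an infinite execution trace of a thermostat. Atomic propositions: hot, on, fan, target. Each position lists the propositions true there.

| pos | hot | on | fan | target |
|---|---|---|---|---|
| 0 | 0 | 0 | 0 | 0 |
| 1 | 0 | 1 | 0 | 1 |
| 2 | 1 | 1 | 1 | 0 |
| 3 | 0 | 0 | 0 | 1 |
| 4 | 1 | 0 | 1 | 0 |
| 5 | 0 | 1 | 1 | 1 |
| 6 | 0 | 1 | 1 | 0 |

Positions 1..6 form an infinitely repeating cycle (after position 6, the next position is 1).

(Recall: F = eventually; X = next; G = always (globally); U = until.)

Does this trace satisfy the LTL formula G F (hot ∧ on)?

F (hot ∧ on) holds at every position 0..6, and those are all positions ever visited, so G F (hot ∧ on) holds.

Satisfied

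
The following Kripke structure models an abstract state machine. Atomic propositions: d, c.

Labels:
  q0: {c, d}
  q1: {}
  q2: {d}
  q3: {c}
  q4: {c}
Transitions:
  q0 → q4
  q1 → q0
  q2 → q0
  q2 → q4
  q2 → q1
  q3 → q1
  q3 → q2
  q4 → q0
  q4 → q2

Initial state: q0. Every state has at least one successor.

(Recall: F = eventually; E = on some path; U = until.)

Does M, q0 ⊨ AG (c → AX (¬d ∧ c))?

States satisfying c → AX (¬d ∧ c): {q0, q1, q2}.
States satisfying AG (c → AX (¬d ∧ c)): ∅.
q4 is reachable from q0 and violates c → AX (¬d ∧ c), so AG fails at q0.
q0 ∉ Sat(AG (c → AX (¬d ∧ c))).

No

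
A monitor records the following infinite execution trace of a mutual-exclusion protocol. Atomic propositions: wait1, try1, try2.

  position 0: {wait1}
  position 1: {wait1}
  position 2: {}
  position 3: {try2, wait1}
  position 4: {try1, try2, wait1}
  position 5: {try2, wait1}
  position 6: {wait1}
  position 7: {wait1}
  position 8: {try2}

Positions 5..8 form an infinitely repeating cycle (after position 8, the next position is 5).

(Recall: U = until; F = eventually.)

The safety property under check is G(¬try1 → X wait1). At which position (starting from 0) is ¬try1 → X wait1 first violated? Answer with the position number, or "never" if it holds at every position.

1

Check ¬try1 → X wait1 at each position in order: 0 ✓.
At position 1 the labels are {wait1} and the next position 2 has {}, so ¬try1 → X wait1 is false there. This is the first violation.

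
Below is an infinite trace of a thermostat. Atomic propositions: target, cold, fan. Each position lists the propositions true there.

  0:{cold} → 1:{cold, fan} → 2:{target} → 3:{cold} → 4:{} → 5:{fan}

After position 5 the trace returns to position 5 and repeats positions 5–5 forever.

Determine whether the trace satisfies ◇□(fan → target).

□(fan → target) is false at every position 0..5, so it never becomes true and ◇□(fan → target) fails.

Violated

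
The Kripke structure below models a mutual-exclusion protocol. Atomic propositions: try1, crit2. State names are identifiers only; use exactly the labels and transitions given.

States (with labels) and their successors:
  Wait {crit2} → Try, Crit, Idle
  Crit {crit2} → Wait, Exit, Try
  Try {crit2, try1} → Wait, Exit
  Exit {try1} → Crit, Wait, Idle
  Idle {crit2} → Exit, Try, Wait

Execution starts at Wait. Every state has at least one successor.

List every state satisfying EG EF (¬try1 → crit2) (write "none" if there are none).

States satisfying EF (¬try1 → crit2): {Wait, Crit, Try, Exit, Idle}.
States satisfying EG EF (¬try1 → crit2): {Wait, Crit, Try, Exit, Idle}.

{Wait, Crit, Try, Exit, Idle}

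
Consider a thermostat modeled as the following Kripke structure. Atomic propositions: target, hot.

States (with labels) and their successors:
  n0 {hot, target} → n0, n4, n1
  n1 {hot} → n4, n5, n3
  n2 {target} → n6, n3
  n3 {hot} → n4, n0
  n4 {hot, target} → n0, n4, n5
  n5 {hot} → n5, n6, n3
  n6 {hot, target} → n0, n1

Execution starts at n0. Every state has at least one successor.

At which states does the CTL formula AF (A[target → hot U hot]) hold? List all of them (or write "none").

States satisfying A[target → hot U hot]: {n0, n1, n3, n4, n5, n6}.
States satisfying AF (A[target → hot U hot]): {n0, n1, n2, n3, n4, n5, n6}.

{n0, n1, n2, n3, n4, n5, n6}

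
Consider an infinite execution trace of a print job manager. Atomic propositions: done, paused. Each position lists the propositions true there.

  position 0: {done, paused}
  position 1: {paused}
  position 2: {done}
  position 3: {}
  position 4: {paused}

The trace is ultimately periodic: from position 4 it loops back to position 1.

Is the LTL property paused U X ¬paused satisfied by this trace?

Yes

Walking from position 0: X ¬paused first holds at position 1, and paused holds at every earlier position along the way, so paused U X ¬paused holds.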